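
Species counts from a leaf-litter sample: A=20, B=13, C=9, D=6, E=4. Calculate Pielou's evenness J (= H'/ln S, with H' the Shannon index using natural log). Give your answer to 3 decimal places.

0.910

Total N = 20+13+9+6+4 = 52, so the proportions are 0.38462, 0.25, 0.17308, 0.11538, 0.07692 (working shown to 5 dp, full precision carried).
H' = −Σ pᵢ ln pᵢ = −((-0.36750) + (-0.34657) + (-0.30358) + (-0.24917) + (-0.19730)) = 1.46413.
With S = 5 species, ln S = 1.60944, so J = 1.46413/1.60944 = 0.90972, i.e. 0.910 to 3 decimal places.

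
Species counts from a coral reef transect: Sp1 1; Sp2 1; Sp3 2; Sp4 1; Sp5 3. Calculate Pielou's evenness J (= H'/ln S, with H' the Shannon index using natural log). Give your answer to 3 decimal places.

Total N = 1+1+2+1+3 = 8, so the proportions are 0.125, 0.125, 0.25, 0.125, 0.375 (working shown to 5 dp, full precision carried).
H' = −Σ pᵢ ln pᵢ = −((-0.25993) + (-0.25993) + (-0.34657) + (-0.25993) + (-0.36781)) = 1.49418.
With S = 5 species, ln S = 1.60944, so J = 1.49418/1.60944 = 0.92838, i.e. 0.928 to 3 decimal places.

0.928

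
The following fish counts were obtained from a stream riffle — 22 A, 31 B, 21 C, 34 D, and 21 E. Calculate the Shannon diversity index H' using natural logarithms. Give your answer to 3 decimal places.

1.587

Total N = 22+31+21+34+21 = 129, so the proportions are 0.17054, 0.24031, 0.16279, 0.26357, 0.16279 (working shown to 5 dp, full precision carried).
Each pᵢ ln pᵢ term: 0.17054×(-1.76877)=-0.30165, 0.24031×(-1.42583)=-0.34264, 0.16279×(-1.81529)=-0.29551, 0.26357×(-1.33345)=-0.35145, 0.16279×(-1.81529)=-0.29551.
Sum = -1.58677, so H' = 1.587.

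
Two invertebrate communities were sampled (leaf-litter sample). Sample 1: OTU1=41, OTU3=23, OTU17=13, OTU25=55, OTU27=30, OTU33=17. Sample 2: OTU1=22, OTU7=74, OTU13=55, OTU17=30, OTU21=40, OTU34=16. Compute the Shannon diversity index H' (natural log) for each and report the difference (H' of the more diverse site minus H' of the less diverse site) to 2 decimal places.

Sample 1: N=179, proportions 0.2291, 0.1285, 0.0726, 0.3073, 0.1676, 0.095, giving H' = 1.6772 (working shown to 4 dp, full precision carried).
Sample 2: N=237, proportions 0.0928, 0.3122, 0.2321, 0.1266, 0.1688, 0.0675, giving H' = 1.6670.
Difference = |1.6772 − 1.6670| = 0.0102, i.e. 0.01 to 2 decimal places.

0.01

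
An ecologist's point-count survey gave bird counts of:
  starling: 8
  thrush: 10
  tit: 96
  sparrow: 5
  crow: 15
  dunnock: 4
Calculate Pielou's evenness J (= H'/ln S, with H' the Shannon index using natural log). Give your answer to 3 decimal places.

Total N = 8+10+96+5+15+4 = 138, so the proportions are 0.05797, 0.07246, 0.69565, 0.03623, 0.1087, 0.02899 (working shown to 5 dp, full precision carried).
H' = −Σ pᵢ ln pᵢ = −((-0.16509) + (-0.19019) + (-0.25246) + (-0.12021) + (-0.24122) + (-0.10264)) = 1.07180.
With S = 6 species, ln S = 1.79176, so J = 1.07180/1.79176 = 0.59819, i.e. 0.598 to 3 decimal places.

0.598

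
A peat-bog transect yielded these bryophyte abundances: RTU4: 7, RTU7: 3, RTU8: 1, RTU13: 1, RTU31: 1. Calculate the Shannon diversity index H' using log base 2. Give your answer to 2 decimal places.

Total N = 7+3+1+1+1 = 13, so the proportions are 0.5385, 0.2308, 0.0769, 0.0769, 0.0769 (working shown to 4 dp, full precision carried).
Each pᵢ log₂ pᵢ term: 0.5385×(-0.8931)=-0.4809, 0.2308×(-2.1155)=-0.4882, 0.0769×(-3.7004)=-0.2846, 0.0769×(-3.7004)=-0.2846, 0.0769×(-3.7004)=-0.2846.
Sum = -1.8230, so H' = 1.82.

1.82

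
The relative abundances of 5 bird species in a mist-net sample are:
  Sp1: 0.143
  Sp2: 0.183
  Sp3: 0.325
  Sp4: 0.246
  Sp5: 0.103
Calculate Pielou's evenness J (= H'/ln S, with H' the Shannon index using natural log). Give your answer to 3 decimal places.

0.953

H' = −Σ pᵢ ln pᵢ = −((-0.27812) + (-0.31078) + (-0.36528) + (-0.34500) + (-0.23412)) = 1.53330 (working shown to 5 dp, full precision carried).
With S = 5 species, ln S = 1.60944, so J = 1.53330/1.60944 = 0.95269, i.e. 0.953 to 3 decimal places.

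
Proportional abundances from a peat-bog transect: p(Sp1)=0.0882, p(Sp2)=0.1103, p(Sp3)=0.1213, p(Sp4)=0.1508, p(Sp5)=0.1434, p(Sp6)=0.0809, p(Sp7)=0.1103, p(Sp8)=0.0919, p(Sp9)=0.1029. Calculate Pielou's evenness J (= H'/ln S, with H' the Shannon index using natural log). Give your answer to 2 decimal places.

H' = −Σ pᵢ ln pᵢ = −((-0.2142) + (-0.2432) + (-0.2559) + (-0.2853) + (-0.2785) + (-0.2034) + (-0.2432) + (-0.2194) + (-0.2340)) = 2.1769 (working shown to 4 dp, full precision carried).
With S = 9 species, ln S = 2.1972, so J = 2.1769/2.1972 = 0.9908, i.e. 0.99 to 2 decimal places.

0.99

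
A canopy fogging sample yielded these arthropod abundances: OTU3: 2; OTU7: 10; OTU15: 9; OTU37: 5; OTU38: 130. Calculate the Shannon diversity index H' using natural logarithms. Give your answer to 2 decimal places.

Total N = 2+10+9+5+130 = 156, so the proportions are 0.0128, 0.0641, 0.0577, 0.0321, 0.8333 (working shown to 4 dp, full precision carried).
Each pᵢ ln pᵢ term: 0.0128×(-4.3567)=-0.0559, 0.0641×(-2.7473)=-0.1761, 0.0577×(-2.8526)=-0.1646, 0.0321×(-3.4404)=-0.1103, 0.8333×(-0.1823)=-0.1519.
Sum = -0.6587, so H' = 0.66.

0.66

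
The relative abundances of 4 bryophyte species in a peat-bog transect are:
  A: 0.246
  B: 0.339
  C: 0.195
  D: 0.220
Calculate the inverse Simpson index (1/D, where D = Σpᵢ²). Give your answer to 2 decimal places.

D = 0.246² + 0.339² + 0.195² + 0.22² = 0.060516 + 0.114921 + 0.038025 + 0.048400 = 0.261862 (working shown to 6 dp, full precision carried).
So 1/D = 3.8188, i.e. 3.82 to 2 decimal places.

3.82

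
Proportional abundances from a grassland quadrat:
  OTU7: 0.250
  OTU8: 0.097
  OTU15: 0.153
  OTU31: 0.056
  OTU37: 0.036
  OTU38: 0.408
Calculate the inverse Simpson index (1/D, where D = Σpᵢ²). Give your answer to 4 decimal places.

3.7564

D = 0.25² + 0.097² + 0.153² + 0.056² + 0.036² + 0.408² = 0.06250000 + 0.00940900 + 0.02340900 + 0.00313600 + 0.00129600 + 0.16646400 = 0.26621400 (working shown to 8 dp, full precision carried).
So 1/D = 3.756376, i.e. 3.7564 to 4 decimal places.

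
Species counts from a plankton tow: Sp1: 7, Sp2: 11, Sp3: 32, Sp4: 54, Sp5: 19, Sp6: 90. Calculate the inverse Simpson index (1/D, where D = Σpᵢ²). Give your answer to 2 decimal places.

3.61

Total N = 7+11+32+54+19+90 = 213, so the proportions are 0.032864, 0.051643, 0.150235, 0.253521, 0.089202, 0.422535 (working shown to 6 dp, full precision carried).
D = 0.032864² + 0.051643² + 0.150235² + 0.253521² + 0.089202² + 0.422535² = 0.001080 + 0.002667 + 0.022570 + 0.064273 + 0.007957 + 0.178536 = 0.277083.
So 1/D = 3.6090, i.e. 3.61 to 2 decimal places.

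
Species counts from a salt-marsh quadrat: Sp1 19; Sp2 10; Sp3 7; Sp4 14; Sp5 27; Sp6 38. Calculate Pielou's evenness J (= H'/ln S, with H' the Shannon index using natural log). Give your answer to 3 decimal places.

0.917

Total N = 19+10+7+14+27+38 = 115, so the proportions are 0.16522, 0.08696, 0.06087, 0.12174, 0.23478, 0.33043 (working shown to 5 dp, full precision carried).
H' = −Σ pᵢ ln pᵢ = −((-0.29747) + (-0.21238) + (-0.17038) + (-0.25637) + (-0.34022) + (-0.36591)) = 1.64272.
With S = 6 species, ln S = 1.79176, so J = 1.64272/1.79176 = 0.91682, i.e. 0.917 to 3 decimal places.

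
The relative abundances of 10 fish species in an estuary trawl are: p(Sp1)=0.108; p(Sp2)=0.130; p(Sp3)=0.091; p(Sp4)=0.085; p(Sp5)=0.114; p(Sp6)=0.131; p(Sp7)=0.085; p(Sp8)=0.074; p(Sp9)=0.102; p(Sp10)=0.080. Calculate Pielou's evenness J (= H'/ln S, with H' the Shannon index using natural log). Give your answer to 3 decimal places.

H' = −Σ pᵢ ln pᵢ = −((-0.24037) + (-0.26523) + (-0.21812) + (-0.20953) + (-0.24756) + (-0.26627) + (-0.20953) + (-0.19267) + (-0.23284) + (-0.20206)) = 2.28418 (working shown to 5 dp, full precision carried).
With S = 10 species, ln S = 2.30259, so J = 2.28418/2.30259 = 0.99201, i.e. 0.992 to 3 decimal places.

0.992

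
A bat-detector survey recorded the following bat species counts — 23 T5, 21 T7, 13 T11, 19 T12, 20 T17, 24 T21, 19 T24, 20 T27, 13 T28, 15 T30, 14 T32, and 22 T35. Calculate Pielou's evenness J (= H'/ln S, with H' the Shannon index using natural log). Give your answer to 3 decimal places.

0.992

Total N = 23+21+13+19+20+24+19+20+13+15+14+22 = 223, so the proportions are 0.10314, 0.09417, 0.0583, 0.0852, 0.08969, 0.10762, 0.0852, 0.08969, 0.0583, 0.06726, 0.06278, 0.09865 (working shown to 5 dp, full precision carried).
H' = −Σ pᵢ ln pᵢ = −((-0.23430) + (-0.22249) + (-0.16569) + (-0.20983) + (-0.21627) + (-0.23991) + (-0.20983) + (-0.21627) + (-0.16569) + (-0.18156) + (-0.17378) + (-0.22850)) = 2.46411.
With S = 12 species, ln S = 2.48491, so J = 2.46411/2.48491 = 0.99163, i.e. 0.992 to 3 decimal places.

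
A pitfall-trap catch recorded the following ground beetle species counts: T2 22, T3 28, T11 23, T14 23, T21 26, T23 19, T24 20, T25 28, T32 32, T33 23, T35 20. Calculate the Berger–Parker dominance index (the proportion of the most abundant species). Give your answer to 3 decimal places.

0.121

Total N = 22+28+23+23+26+19+20+28+32+23+20 = 264, so the proportions are 0.08333, 0.10606, 0.08712, 0.08712, 0.09848, 0.07197, 0.07576, 0.10606, 0.12121, 0.08712, 0.07576 (working shown to 5 dp, full precision carried).
The largest proportion is 0.12121, i.e. d = 0.121 to 3 decimal places.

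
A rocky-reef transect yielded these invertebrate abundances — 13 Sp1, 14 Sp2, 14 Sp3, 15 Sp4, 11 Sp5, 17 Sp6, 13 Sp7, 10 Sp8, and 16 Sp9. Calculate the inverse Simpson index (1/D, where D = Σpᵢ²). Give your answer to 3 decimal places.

Total N = 13+14+14+15+11+17+13+10+16 = 123, so the proportions are 0.1056911, 0.1138211, 0.1138211, 0.1219512, 0.0894309, 0.1382114, 0.1056911, 0.0813008, 0.1300813 (working shown to 7 dp, full precision carried).
D = 0.1056911² + 0.1138211² + 0.1138211² + 0.1219512² + 0.0894309² + 0.1382114² + 0.1056911² + 0.0813008² + 0.1300813² = 0.0111706 + 0.0129553 + 0.0129553 + 0.0148721 + 0.0079979 + 0.0191024 + 0.0111706 + 0.0066098 + 0.0169211 = 0.1137550.
So 1/D = 8.79082, i.e. 8.791 to 3 decimal places.

8.791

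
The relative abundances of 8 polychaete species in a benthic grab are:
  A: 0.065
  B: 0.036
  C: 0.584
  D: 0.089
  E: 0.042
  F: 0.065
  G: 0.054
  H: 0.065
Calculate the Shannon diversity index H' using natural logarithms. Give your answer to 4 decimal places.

1.4728

Each pᵢ ln pᵢ term (working shown to 6 dp, full precision carried): 0.065×(-2.733368)=-0.177669, 0.036×(-3.324236)=-0.119673, 0.584×(-0.537854)=-0.314107, 0.089×(-2.419119)=-0.215302, 0.042×(-3.170086)=-0.133144, 0.065×(-2.733368)=-0.177669, 0.054×(-2.918771)=-0.157614, 0.065×(-2.733368)=-0.177669.
Sum = -1.472845, so H' = 1.4728.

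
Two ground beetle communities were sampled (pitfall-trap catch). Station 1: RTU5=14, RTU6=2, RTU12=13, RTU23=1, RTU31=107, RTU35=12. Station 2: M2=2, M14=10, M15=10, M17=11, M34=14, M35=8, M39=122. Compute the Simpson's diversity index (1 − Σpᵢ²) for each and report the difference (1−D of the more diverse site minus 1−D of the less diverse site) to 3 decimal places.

0.045

Station 1: N=149, proportions 0.09396, 0.01342, 0.08725, 0.00671, 0.71812, 0.08054, giving 1−D = 0.46115 (working shown to 5 dp, full precision carried).
Station 2: N=177, proportions 0.0113, 0.0565, 0.0565, 0.06215, 0.0791, 0.0452, 0.68927, giving 1−D = 0.50624.
Difference = |0.46115 − 0.50624| = 0.04509, i.e. 0.045 to 3 decimal places.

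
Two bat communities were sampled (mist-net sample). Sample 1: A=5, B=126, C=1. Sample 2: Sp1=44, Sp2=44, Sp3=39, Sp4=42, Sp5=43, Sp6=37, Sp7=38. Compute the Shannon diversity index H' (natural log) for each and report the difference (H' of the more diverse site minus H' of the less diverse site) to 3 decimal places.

1.738

Sample 1: N=132, proportions 0.03788, 0.95455, 0.00758, giving H' = 0.20539 (working shown to 5 dp, full precision carried).
Sample 2: N=287, proportions 0.15331, 0.15331, 0.13589, 0.14634, 0.14983, 0.12892, 0.1324, giving H' = 1.94369.
Difference = |0.20539 − 1.94369| = 1.73830, i.e. 1.738 to 3 decimal places.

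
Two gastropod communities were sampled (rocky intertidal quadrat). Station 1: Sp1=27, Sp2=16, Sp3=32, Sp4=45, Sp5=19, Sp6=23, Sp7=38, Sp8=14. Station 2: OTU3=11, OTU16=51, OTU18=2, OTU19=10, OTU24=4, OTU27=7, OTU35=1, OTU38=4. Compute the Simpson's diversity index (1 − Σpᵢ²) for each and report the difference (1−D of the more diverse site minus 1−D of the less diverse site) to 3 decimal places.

0.216

Station 1: N=214, proportions 0.12617, 0.07477, 0.14953, 0.21028, 0.08879, 0.10748, 0.17757, 0.06542, giving 1−D = 0.85667 (working shown to 5 dp, full precision carried).
Station 2: N=90, proportions 0.12222, 0.56667, 0.02222, 0.11111, 0.04444, 0.07778, 0.01111, 0.04444, giving 1−D = 0.64099.
Difference = |0.85667 − 0.64099| = 0.21568, i.e. 0.216 to 3 decimal places.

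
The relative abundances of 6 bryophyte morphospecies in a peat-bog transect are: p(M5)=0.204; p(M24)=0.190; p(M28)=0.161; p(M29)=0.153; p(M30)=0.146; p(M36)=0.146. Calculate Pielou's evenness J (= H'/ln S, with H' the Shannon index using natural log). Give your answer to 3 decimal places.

H' = −Σ pᵢ ln pᵢ = −((-0.32429) + (-0.31554) + (-0.29404) + (-0.28723) + (-0.28093) + (-0.28093)) = 1.78295 (working shown to 5 dp, full precision carried).
With S = 6 species, ln S = 1.79176, so J = 1.78295/1.79176 = 0.99508, i.e. 0.995 to 3 decimal places.

0.995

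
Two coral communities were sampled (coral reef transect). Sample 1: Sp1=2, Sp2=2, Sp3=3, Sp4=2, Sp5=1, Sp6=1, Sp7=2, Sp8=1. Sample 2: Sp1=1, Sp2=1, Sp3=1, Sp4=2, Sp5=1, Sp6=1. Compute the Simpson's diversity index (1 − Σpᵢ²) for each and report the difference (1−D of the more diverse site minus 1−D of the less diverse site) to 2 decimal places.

0.04

Sample 1: N=14, proportions 0.1429, 0.1429, 0.2143, 0.1429, 0.0714, 0.0714, 0.1429, 0.0714, giving 1−D = 0.8571 (working shown to 4 dp, full precision carried).
Sample 2: N=7, proportions 0.1429, 0.1429, 0.1429, 0.2857, 0.1429, 0.1429, giving 1−D = 0.8163.
Difference = |0.8571 − 0.8163| = 0.0408, i.e. 0.04 to 2 decimal places.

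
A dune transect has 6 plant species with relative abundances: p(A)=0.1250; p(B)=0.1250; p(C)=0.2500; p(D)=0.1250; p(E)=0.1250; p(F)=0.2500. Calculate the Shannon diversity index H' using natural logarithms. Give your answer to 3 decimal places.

1.733

Each pᵢ ln pᵢ term (working shown to 5 dp, full precision carried): 0.125×(-2.07944)=-0.25993, 0.125×(-2.07944)=-0.25993, 0.25×(-1.38629)=-0.34657, 0.125×(-2.07944)=-0.25993, 0.125×(-2.07944)=-0.25993, 0.25×(-1.38629)=-0.34657.
Sum = -1.73287, so H' = 1.733.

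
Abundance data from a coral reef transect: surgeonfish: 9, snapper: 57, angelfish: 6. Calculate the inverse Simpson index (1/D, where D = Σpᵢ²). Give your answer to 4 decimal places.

1.5401

Total N = 9+57+6 = 72, so the proportions are 0.125, 0.7916667, 0.0833333 (working shown to 7 dp, full precision carried).
D = 0.125² + 0.7916667² + 0.0833333² = 0.0156250 + 0.6267361 + 0.0069444 = 0.6493056.
So 1/D = 1.540107, i.e. 1.5401 to 4 decimal places.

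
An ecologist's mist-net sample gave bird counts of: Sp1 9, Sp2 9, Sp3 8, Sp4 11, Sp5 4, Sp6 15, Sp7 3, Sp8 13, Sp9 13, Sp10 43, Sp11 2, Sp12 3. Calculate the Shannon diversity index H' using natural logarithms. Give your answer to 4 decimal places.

2.1450

Total N = 9+9+8+11+4+15+3+13+13+43+2+3 = 133, so the proportions are 0.067669, 0.067669, 0.06015, 0.082707, 0.030075, 0.112782, 0.022556, 0.097744, 0.097744, 0.323308, 0.015038, 0.022556 (working shown to 6 dp, full precision carried).
Each pᵢ ln pᵢ term: 0.067669×(-2.693125)=-0.182242, 0.067669×(-2.693125)=-0.182242, 0.06015×(-2.810908)=-0.169077, 0.082707×(-2.492454)=-0.206143, 0.030075×(-3.504055)=-0.105385, 0.112782×(-2.182299)=-0.246124, 0.022556×(-3.791737)=-0.085528, 0.097744×(-2.325400)=-0.227295, 0.097744×(-2.325400)=-0.227295, 0.323308×(-1.129149)=-0.365063, 0.015038×(-4.197202)=-0.063116, 0.022556×(-3.791737)=-0.085528.
Sum = -2.145036, so H' = 2.1450.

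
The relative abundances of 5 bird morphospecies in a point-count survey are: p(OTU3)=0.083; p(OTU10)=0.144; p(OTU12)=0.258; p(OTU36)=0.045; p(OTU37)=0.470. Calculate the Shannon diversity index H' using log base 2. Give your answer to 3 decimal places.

1.918

Each pᵢ log₂ pᵢ term (working shown to 5 dp, full precision carried): 0.083×(-3.59074)=-0.29803, 0.144×(-2.79586)=-0.40260, 0.258×(-1.95456)=-0.50428, 0.045×(-4.47393)=-0.20133, 0.47×(-1.08927)=-0.51196.
Sum = -1.91819, so H' = 1.918.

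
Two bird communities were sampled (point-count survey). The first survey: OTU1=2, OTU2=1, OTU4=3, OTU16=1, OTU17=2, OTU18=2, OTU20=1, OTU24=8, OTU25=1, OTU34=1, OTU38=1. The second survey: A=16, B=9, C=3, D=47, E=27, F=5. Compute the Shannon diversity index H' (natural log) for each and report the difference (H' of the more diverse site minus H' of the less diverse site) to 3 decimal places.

0.644

The first survey: N=23, proportions 0.08696, 0.04348, 0.13043, 0.04348, 0.08696, 0.08696, 0.04348, 0.34783, 0.04348, 0.04348, 0.04348, giving H' = 2.08809 (working shown to 5 dp, full precision carried).
The second survey: N=107, proportions 0.14953, 0.08411, 0.02804, 0.43925, 0.25234, 0.04673, giving H' = 1.44457.
Difference = |2.08809 − 1.44457| = 0.64352, i.e. 0.644 to 3 decimal places.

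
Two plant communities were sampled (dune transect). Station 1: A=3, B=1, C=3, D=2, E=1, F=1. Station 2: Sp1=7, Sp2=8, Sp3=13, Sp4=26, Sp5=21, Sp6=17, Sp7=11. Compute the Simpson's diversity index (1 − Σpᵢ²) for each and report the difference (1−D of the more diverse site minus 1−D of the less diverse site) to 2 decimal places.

Station 1: N=11, proportions 0.2727, 0.0909, 0.2727, 0.1818, 0.0909, 0.0909, giving 1−D = 0.7934 (working shown to 4 dp, full precision carried).
Station 2: N=103, proportions 0.068, 0.0777, 0.1262, 0.2524, 0.2039, 0.165, 0.1068, giving 1−D = 0.8295.
Difference = |0.7934 − 0.8295| = 0.0361, i.e. 0.04 to 2 decimal places.

0.04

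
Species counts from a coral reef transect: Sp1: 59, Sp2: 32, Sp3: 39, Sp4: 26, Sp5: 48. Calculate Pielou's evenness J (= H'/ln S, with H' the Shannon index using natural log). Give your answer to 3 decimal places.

Total N = 59+32+39+26+48 = 204, so the proportions are 0.28922, 0.15686, 0.19118, 0.12745, 0.23529 (working shown to 5 dp, full precision carried).
H' = −Σ pᵢ ln pᵢ = −((-0.35880) + (-0.29057) + (-0.31631) + (-0.26255) + (-0.34045)) = 1.56868.
With S = 5 species, ln S = 1.60944, so J = 1.56868/1.60944 = 0.97468, i.e. 0.975 to 3 decimal places.

0.975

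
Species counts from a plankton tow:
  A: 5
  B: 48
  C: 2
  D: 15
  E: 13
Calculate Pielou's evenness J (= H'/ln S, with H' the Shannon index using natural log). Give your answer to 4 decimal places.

0.7302

Total N = 5+48+2+15+13 = 83, so the proportions are 0.060241, 0.578313, 0.024096, 0.180723, 0.156627 (working shown to 6 dp, full precision carried).
H' = −Σ pᵢ ln pᵢ = −((-0.169241) + (-0.316707) + (-0.089776) + (-0.309179) + (-0.290369)) = 1.175272.
With S = 5 species, ln S = 1.609438, so J = 1.175272/1.609438 = 0.730237, i.e. 0.7302 to 4 decimal places.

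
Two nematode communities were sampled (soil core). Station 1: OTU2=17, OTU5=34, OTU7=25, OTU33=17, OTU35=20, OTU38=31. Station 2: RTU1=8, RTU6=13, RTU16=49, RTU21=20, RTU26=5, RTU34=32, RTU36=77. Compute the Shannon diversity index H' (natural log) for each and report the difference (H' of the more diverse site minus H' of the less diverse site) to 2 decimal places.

0.13

Station 1: N=144, proportions 0.1181, 0.2361, 0.1736, 0.1181, 0.1389, 0.2153, giving H' = 1.7541 (working shown to 4 dp, full precision carried).
Station 2: N=204, proportions 0.0392, 0.0637, 0.2402, 0.098, 0.0245, 0.1569, 0.3775, giving H' = 1.6220.
Difference = |1.7541 − 1.6220| = 0.1321, i.e. 0.13 to 2 decimal places.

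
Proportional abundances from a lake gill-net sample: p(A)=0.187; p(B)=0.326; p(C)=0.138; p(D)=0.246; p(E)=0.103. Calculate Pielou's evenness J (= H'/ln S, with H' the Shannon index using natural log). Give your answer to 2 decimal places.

H' = −Σ pᵢ ln pᵢ = −((-0.3135) + (-0.3654) + (-0.2733) + (-0.3450) + (-0.2341)) = 1.5314 (working shown to 4 dp, full precision carried).
With S = 5 species, ln S = 1.6094, so J = 1.5314/1.6094 = 0.9515, i.e. 0.95 to 2 decimal places.

0.95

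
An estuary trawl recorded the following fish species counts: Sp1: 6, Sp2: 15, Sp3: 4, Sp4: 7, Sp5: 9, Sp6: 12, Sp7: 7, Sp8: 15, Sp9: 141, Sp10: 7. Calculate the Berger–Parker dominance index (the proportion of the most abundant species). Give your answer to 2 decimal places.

Total N = 6+15+4+7+9+12+7+15+141+7 = 223, so the proportions are 0.0269, 0.0673, 0.0179, 0.0314, 0.0404, 0.0538, 0.0314, 0.0673, 0.6323, 0.0314 (working shown to 4 dp, full precision carried).
The largest proportion is 0.6323, i.e. d = 0.63 to 2 decimal places.

0.63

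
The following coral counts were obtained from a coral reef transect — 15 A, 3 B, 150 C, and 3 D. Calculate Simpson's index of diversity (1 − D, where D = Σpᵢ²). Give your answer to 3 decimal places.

0.222

Total N = 15+3+150+3 = 171, so the proportions are 0.08772, 0.01754, 0.87719, 0.01754 (working shown to 5 dp, full precision carried).
D = 0.08772² + 0.01754² + 0.87719² + 0.01754² = 0.00769 + 0.00031 + 0.76947 + 0.00031 = 0.77778.
So 1 − D = 0.22222, i.e. 0.222 to 3 decimal places.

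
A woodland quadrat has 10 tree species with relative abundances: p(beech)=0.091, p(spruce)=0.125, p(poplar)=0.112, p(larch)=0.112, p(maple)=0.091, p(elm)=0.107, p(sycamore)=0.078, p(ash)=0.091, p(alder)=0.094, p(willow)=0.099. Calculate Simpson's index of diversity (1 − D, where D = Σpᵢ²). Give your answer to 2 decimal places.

0.90

D = 0.091² + 0.125² + 0.112² + 0.112² + 0.091² + 0.107² + 0.078² + 0.091² + 0.094² + 0.099² = 0.0083 + 0.0156 + 0.0125 + 0.0125 + 0.0083 + 0.0114 + 0.0061 + 0.0083 + 0.0088 + 0.0098 = 0.1017 (working shown to 4 dp, full precision carried).
So 1 − D = 0.8983, i.e. 0.90 to 2 decimal places.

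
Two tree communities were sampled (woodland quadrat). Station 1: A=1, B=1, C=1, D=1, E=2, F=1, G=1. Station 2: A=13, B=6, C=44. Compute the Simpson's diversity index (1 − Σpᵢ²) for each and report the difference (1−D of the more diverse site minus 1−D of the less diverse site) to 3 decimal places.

Station 1: N=8, proportions 0.125, 0.125, 0.125, 0.125, 0.25, 0.125, 0.125, giving 1−D = 0.84375 (working shown to 5 dp, full precision carried).
Station 2: N=63, proportions 0.20635, 0.09524, 0.69841, giving 1−D = 0.46057.
Difference = |0.84375 − 0.46057| = 0.38318, i.e. 0.383 to 3 decimal places.

0.383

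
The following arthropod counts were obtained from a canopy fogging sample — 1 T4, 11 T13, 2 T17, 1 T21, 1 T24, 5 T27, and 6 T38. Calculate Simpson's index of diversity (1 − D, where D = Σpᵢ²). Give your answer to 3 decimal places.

Total N = 1+11+2+1+1+5+6 = 27, so the proportions are 0.03704, 0.40741, 0.07407, 0.03704, 0.03704, 0.18519, 0.22222 (working shown to 5 dp, full precision carried).
D = 0.03704² + 0.40741² + 0.07407² + 0.03704² + 0.03704² + 0.18519² + 0.22222² = 0.00137 + 0.16598 + 0.00549 + 0.00137 + 0.00137 + 0.03429 + 0.04938 = 0.25926.
So 1 − D = 0.74074, i.e. 0.741 to 3 decimal places.

0.741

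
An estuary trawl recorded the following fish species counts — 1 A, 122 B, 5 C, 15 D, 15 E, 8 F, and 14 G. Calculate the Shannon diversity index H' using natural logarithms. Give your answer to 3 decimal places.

1.143

Total N = 1+122+5+15+15+8+14 = 180, so the proportions are 0.00556, 0.67778, 0.02778, 0.08333, 0.08333, 0.04444, 0.07778 (working shown to 5 dp, full precision carried).
Each pᵢ ln pᵢ term: 0.00556×(-5.19296)=-0.02885, 0.67778×(-0.38894)=-0.26361, 0.02778×(-3.58352)=-0.09954, 0.08333×(-2.48491)=-0.20708, 0.08333×(-2.48491)=-0.20708, 0.04444×(-3.11352)=-0.13838, 0.07778×(-2.55390)=-0.19864.
Sum = -1.14317, so H' = 1.143.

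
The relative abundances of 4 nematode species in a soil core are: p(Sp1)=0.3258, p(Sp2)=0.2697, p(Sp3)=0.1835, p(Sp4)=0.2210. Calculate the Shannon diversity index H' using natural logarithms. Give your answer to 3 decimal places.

1.364

Each pᵢ ln pᵢ term (working shown to 5 dp, full precision carried): 0.3258×(-1.12147)=-0.36538, 0.2697×(-1.31045)=-0.35343, 0.1835×(-1.69554)=-0.31113, 0.221×(-1.50959)=-0.33362.
Sum = -1.36355, so H' = 1.364.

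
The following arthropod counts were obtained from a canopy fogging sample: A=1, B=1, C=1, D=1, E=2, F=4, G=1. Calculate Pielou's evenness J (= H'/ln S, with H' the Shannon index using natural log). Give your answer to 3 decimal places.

Total N = 1+1+1+1+2+4+1 = 11, so the proportions are 0.09091, 0.09091, 0.09091, 0.09091, 0.18182, 0.36364, 0.09091 (working shown to 5 dp, full precision carried).
H' = −Σ pᵢ ln pᵢ = −((-0.21799) + (-0.21799) + (-0.21799) + (-0.21799) + (-0.30995) + (-0.36785) + (-0.21799)) = 1.76776.
With S = 7 species, ln S = 1.94591, so J = 1.76776/1.94591 = 0.90845, i.e. 0.908 to 3 decimal places.

0.908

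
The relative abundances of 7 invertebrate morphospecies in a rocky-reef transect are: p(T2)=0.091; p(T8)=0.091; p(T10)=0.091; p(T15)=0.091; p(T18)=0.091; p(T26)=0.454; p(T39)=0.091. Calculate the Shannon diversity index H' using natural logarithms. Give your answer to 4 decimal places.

Each pᵢ ln pᵢ term (working shown to 6 dp, full precision carried): 0.091×(-2.396896)=-0.218118, 0.091×(-2.396896)=-0.218118, 0.091×(-2.396896)=-0.218118, 0.091×(-2.396896)=-0.218118, 0.091×(-2.396896)=-0.218118, 0.454×(-0.789658)=-0.358505, 0.091×(-2.396896)=-0.218118.
Sum = -1.667210, so H' = 1.6672.

1.6672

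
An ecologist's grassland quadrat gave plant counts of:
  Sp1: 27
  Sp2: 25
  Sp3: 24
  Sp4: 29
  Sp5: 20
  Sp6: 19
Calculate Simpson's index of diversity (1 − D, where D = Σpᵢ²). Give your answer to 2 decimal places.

Total N = 27+25+24+29+20+19 = 144, so the proportions are 0.1875, 0.1736, 0.1667, 0.2014, 0.1389, 0.1319 (working shown to 4 dp, full precision carried).
D = 0.1875² + 0.1736² + 0.1667² + 0.2014² + 0.1389² + 0.1319² = 0.0352 + 0.0301 + 0.0278 + 0.0406 + 0.0193 + 0.0174 = 0.1703.
So 1 − D = 0.8297, i.e. 0.83 to 2 decimal places.

0.83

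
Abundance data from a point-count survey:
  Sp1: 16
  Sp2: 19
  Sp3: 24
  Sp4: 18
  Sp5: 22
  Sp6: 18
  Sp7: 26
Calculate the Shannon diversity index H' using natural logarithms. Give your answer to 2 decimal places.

1.93

Total N = 16+19+24+18+22+18+26 = 143, so the proportions are 0.1119, 0.1329, 0.1678, 0.1259, 0.1538, 0.1259, 0.1818 (working shown to 4 dp, full precision carried).
Each pᵢ ln pᵢ term: 0.1119×(-2.1903)=-0.2451, 0.1329×(-2.0184)=-0.2682, 0.1678×(-1.7848)=-0.2995, 0.1259×(-2.0725)=-0.2609, 0.1538×(-1.8718)=-0.2880, 0.1259×(-2.0725)=-0.2609, 0.1818×(-1.7047)=-0.3100.
Sum = -1.9325, so H' = 1.93.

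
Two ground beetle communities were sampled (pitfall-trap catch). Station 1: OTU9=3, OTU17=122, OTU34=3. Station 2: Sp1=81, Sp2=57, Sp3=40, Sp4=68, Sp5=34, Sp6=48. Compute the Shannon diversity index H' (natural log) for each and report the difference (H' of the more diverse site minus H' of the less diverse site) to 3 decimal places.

1.527

Station 1: N=128, proportions 0.02344, 0.95312, 0.02344, giving H' = 0.22170 (working shown to 5 dp, full precision carried).
Station 2: N=328, proportions 0.24695, 0.17378, 0.12195, 0.20732, 0.10366, 0.14634, giving H' = 1.74850.
Difference = |0.22170 − 1.74850| = 1.52680, i.e. 1.527 to 3 decimal places.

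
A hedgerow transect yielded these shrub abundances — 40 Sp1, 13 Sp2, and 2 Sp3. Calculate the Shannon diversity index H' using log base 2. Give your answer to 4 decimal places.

0.9999

Total N = 40+13+2 = 55, so the proportions are 0.727273, 0.236364, 0.036364 (working shown to 6 dp, full precision carried).
Each pᵢ log₂ pᵢ term: 0.727273×(-0.459432)=-0.334132, 0.236364×(-2.080920)=-0.491854, 0.036364×(-4.781360)=-0.173868.
Sum = -0.999854, so H' = 0.9999.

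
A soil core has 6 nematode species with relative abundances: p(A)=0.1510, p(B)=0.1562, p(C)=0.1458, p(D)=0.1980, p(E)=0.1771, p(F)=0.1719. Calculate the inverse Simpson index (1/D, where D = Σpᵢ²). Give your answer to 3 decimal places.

5.932

D = 0.151² + 0.1562² + 0.1458² + 0.198² + 0.1771² + 0.1719² = 0.0228010 + 0.0243984 + 0.0212576 + 0.0392040 + 0.0313644 + 0.0295496 = 0.1685751 (working shown to 7 dp, full precision carried).
So 1/D = 5.93207, i.e. 5.932 to 3 decimal places.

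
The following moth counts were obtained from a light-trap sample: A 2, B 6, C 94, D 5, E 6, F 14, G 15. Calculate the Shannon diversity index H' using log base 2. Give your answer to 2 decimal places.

Total N = 2+6+94+5+6+14+15 = 142, so the proportions are 0.0141, 0.0423, 0.662, 0.0352, 0.0423, 0.0986, 0.1056 (working shown to 4 dp, full precision carried).
Each pᵢ log₂ pᵢ term: 0.0141×(-6.1497)=-0.0866, 0.0423×(-4.5648)=-0.1929, 0.662×(-0.5952)=-0.3940, 0.0352×(-4.8278)=-0.1700, 0.0423×(-4.5648)=-0.1929, 0.0986×(-3.3424)=-0.3295, 0.1056×(-3.2429)=-0.3426.
Sum = -1.7084, so H' = 1.71.

1.71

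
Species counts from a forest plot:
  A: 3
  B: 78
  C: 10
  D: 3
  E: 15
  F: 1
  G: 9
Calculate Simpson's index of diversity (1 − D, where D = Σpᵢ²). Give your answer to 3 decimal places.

0.540

Total N = 3+78+10+3+15+1+9 = 119, so the proportions are 0.02521, 0.65546, 0.08403, 0.02521, 0.12605, 0.0084, 0.07563 (working shown to 5 dp, full precision carried).
D = 0.02521² + 0.65546² + 0.08403² + 0.02521² + 0.12605² + 0.0084² + 0.07563² = 0.00064 + 0.42963 + 0.00706 + 0.00064 + 0.01589 + 0.00007 + 0.00572 = 0.45964.
So 1 − D = 0.54036, i.e. 0.540 to 3 decimal places.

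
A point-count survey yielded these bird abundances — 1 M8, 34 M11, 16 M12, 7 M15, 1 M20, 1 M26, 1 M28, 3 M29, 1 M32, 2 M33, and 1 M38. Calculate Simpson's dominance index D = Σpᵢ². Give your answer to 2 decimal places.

Total N = 1+34+16+7+1+1+1+3+1+2+1 = 68, so the proportions are 0.0147, 0.5, 0.2353, 0.1029, 0.0147, 0.0147, 0.0147, 0.0441, 0.0147, 0.0294, 0.0147 (working shown to 4 dp, full precision carried).
D = 0.0147² + 0.5² + 0.2353² + 0.1029² + 0.0147² + 0.0147² + 0.0147² + 0.0441² + 0.0147² + 0.0294² + 0.0147² = 0.0002 + 0.2500 + 0.0554 + 0.0106 + 0.0002 + 0.0002 + 0.0002 + 0.0019 + 0.0002 + 0.0009 + 0.0002 = 0.3201.
To 2 decimal places, D = 0.32.

0.32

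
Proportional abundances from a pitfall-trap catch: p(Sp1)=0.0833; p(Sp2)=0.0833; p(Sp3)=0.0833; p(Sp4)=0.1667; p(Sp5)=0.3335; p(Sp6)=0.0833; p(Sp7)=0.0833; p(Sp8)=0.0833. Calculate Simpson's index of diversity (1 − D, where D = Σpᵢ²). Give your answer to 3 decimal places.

0.819

D = 0.0833² + 0.0833² + 0.0833² + 0.1667² + 0.3335² + 0.0833² + 0.0833² + 0.0833² = 0.00694 + 0.00694 + 0.00694 + 0.02779 + 0.11122 + 0.00694 + 0.00694 + 0.00694 = 0.18064 (working shown to 5 dp, full precision carried).
So 1 − D = 0.81936, i.e. 0.819 to 3 decimal places.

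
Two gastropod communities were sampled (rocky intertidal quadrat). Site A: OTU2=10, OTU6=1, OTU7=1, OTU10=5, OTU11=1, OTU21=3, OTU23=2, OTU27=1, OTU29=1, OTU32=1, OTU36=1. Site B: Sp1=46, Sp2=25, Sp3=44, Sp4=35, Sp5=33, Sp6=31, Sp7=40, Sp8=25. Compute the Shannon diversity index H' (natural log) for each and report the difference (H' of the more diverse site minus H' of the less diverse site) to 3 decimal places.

Site A: N=27, proportions 0.37037, 0.03704, 0.03704, 0.18519, 0.03704, 0.11111, 0.07407, 0.03704, 0.03704, 0.03704, 0.03704, giving H' = 1.97157 (working shown to 5 dp, full precision carried).
Site B: N=279, proportions 0.16487, 0.08961, 0.15771, 0.12545, 0.11828, 0.11111, 0.14337, 0.08961, giving H' = 2.05631.
Difference = |1.97157 − 2.05631| = 0.08474, i.e. 0.085 to 3 decimal places.

0.085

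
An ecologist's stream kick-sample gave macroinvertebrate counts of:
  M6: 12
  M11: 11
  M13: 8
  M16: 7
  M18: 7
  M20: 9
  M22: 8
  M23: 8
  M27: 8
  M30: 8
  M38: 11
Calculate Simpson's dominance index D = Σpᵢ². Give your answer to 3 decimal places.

Total N = 12+11+8+7+7+9+8+8+8+8+11 = 97, so the proportions are 0.12371, 0.1134, 0.08247, 0.07216, 0.07216, 0.09278, 0.08247, 0.08247, 0.08247, 0.08247, 0.1134 (working shown to 5 dp, full precision carried).
D = 0.12371² + 0.1134² + 0.08247² + 0.07216² + 0.07216² + 0.09278² + 0.08247² + 0.08247² + 0.08247² + 0.08247² + 0.1134² = 0.01530 + 0.01286 + 0.00680 + 0.00521 + 0.00521 + 0.00861 + 0.00680 + 0.00680 + 0.00680 + 0.00680 + 0.01286 = 0.09406.
To 3 decimal places, D = 0.094.

0.094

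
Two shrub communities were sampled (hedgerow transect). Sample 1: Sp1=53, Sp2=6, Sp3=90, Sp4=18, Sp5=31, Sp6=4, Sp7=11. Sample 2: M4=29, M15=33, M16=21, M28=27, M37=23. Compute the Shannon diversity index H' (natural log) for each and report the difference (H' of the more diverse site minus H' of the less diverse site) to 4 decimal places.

Sample 1: N=213, proportions 0.248826, 0.028169, 0.422535, 0.084507, 0.14554, 0.018779, 0.051643, giving H' = 1.527671 (working shown to 6 dp, full precision carried).
Sample 2: N=133, proportions 0.218045, 0.24812, 0.157895, 0.203008, 0.172932, giving H' = 1.596550.
Difference = |1.527671 − 1.596550| = 0.068879, i.e. 0.0689 to 4 decimal places.

0.0689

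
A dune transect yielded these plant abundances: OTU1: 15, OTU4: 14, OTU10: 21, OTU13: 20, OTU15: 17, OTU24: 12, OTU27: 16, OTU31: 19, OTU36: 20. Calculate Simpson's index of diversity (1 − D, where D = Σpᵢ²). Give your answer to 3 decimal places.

0.886

Total N = 15+14+21+20+17+12+16+19+20 = 154, so the proportions are 0.0974, 0.09091, 0.13636, 0.12987, 0.11039, 0.07792, 0.1039, 0.12338, 0.12987 (working shown to 5 dp, full precision carried).
D = 0.0974² + 0.09091² + 0.13636² + 0.12987² + 0.11039² + 0.07792² + 0.1039² + 0.12338² + 0.12987² = 0.00949 + 0.00826 + 0.01860 + 0.01687 + 0.01219 + 0.00607 + 0.01079 + 0.01522 + 0.01687 = 0.11435.
So 1 − D = 0.88565, i.e. 0.886 to 3 decimal places.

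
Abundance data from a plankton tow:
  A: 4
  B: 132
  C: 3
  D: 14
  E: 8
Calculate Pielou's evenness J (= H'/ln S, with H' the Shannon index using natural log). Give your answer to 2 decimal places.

Total N = 4+132+3+14+8 = 161, so the proportions are 0.0248, 0.8199, 0.0186, 0.087, 0.0497 (working shown to 4 dp, full precision carried).
H' = −Σ pᵢ ln pᵢ = −((-0.0918) + (-0.1628) + (-0.0742) + (-0.2124) + (-0.1492)) = 0.6904.
With S = 5 species, ln S = 1.6094, so J = 0.6904/1.6094 = 0.4290, i.e. 0.43 to 2 decimal places.

0.43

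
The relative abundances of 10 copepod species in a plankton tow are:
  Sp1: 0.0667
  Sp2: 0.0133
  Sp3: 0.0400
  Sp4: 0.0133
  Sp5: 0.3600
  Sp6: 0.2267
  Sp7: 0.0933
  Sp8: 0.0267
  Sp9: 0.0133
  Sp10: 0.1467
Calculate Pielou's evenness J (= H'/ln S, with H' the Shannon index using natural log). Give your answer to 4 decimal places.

0.7755

H' = −Σ pᵢ ln pᵢ = −((-0.180594) + (-0.057456) + (-0.128755) + (-0.057456) + (-0.367794) + (-0.336452) + (-0.221302) + (-0.096737) + (-0.057456) + (-0.281571)) = 1.785572 (working shown to 6 dp, full precision carried).
With S = 10 species, ln S = 2.302585, so J = 1.785572/2.302585 = 0.775464, i.e. 0.7755 to 4 decimal places.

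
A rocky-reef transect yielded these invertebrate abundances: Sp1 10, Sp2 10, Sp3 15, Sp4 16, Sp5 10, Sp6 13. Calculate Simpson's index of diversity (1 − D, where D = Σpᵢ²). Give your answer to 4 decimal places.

0.8265

Total N = 10+10+15+16+10+13 = 74, so the proportions are 0.135135, 0.135135, 0.202703, 0.216216, 0.135135, 0.175676 (working shown to 6 dp, full precision carried).
D = 0.135135² + 0.135135² + 0.202703² + 0.216216² + 0.135135² + 0.175676² = 0.018262 + 0.018262 + 0.041088 + 0.046749 + 0.018262 + 0.030862 = 0.173484.
So 1 − D = 0.826516, i.e. 0.8265 to 4 decimal places.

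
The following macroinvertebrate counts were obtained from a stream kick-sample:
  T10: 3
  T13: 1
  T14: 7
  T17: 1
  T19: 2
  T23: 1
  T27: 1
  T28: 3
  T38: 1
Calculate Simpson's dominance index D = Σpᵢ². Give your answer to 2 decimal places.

Total N = 3+1+7+1+2+1+1+3+1 = 20, so the proportions are 0.15, 0.05, 0.35, 0.05, 0.1, 0.05, 0.05, 0.15, 0.05 (working shown to 4 dp, full precision carried).
D = 0.15² + 0.05² + 0.35² + 0.05² + 0.1² + 0.05² + 0.05² + 0.15² + 0.05² = 0.0225 + 0.0025 + 0.1225 + 0.0025 + 0.0100 + 0.0025 + 0.0025 + 0.0225 + 0.0025 = 0.1900.
To 2 decimal places, D = 0.19.

0.19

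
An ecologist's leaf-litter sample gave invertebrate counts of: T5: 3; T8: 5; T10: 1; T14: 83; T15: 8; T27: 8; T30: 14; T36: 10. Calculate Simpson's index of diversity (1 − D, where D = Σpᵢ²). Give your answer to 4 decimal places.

0.5783

Total N = 3+5+1+83+8+8+14+10 = 132, so the proportions are 0.022727, 0.037879, 0.007576, 0.628788, 0.060606, 0.060606, 0.106061, 0.075758 (working shown to 6 dp, full precision carried).
D = 0.022727² + 0.037879² + 0.007576² + 0.628788² + 0.060606² + 0.060606² + 0.106061² + 0.075758² = 0.000517 + 0.001435 + 0.000057 + 0.395374 + 0.003673 + 0.003673 + 0.011249 + 0.005739 = 0.421717.
So 1 − D = 0.578283, i.e. 0.5783 to 4 decimal places.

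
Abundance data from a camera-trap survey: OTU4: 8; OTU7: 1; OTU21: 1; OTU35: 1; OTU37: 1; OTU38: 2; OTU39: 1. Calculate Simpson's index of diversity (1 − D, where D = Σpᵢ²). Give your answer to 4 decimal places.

0.6756

Total N = 8+1+1+1+1+2+1 = 15, so the proportions are 0.533333, 0.066667, 0.066667, 0.066667, 0.066667, 0.133333, 0.066667 (working shown to 6 dp, full precision carried).
D = 0.533333² + 0.066667² + 0.066667² + 0.066667² + 0.066667² + 0.133333² + 0.066667² = 0.284444 + 0.004444 + 0.004444 + 0.004444 + 0.004444 + 0.017778 + 0.004444 = 0.324444.
So 1 − D = 0.675556, i.e. 0.6756 to 4 decimal places.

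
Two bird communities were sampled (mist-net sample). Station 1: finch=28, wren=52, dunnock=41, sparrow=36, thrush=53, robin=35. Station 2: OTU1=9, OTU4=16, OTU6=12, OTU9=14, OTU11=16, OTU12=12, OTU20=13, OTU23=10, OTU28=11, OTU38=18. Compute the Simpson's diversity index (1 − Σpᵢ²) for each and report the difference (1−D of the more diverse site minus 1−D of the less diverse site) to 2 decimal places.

0.07

Station 1: N=245, proportions 0.1143, 0.2122, 0.1673, 0.1469, 0.2163, 0.1429, giving 1−D = 0.8251 (working shown to 4 dp, full precision carried).
Station 2: N=131, proportions 0.0687, 0.1221, 0.0916, 0.1069, 0.1221, 0.0916, 0.0992, 0.0763, 0.084, 0.1374, giving 1−D = 0.8956.
Difference = |0.8251 − 0.8956| = 0.0705, i.e. 0.07 to 2 decimal places.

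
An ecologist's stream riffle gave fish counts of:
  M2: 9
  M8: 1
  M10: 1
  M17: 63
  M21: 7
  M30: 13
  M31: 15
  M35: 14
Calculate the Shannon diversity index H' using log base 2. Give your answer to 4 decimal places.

Total N = 9+1+1+63+7+13+15+14 = 123, so the proportions are 0.073171, 0.00813, 0.00813, 0.512195, 0.056911, 0.105691, 0.121951, 0.113821 (working shown to 6 dp, full precision carried).
Each pᵢ log₂ pᵢ term: 0.073171×(-3.772590)=-0.276043, 0.00813×(-6.942515)=-0.056443, 0.00813×(-6.942515)=-0.056443, 0.512195×(-0.965235)=-0.494388, 0.056911×(-4.135160)=-0.235334, 0.105691×(-3.242075)=-0.342658, 0.121951×(-3.035624)=-0.370198, 0.113821×(-3.135160)=-0.356847.
Sum = -2.188356, so H' = 2.1884.

2.1884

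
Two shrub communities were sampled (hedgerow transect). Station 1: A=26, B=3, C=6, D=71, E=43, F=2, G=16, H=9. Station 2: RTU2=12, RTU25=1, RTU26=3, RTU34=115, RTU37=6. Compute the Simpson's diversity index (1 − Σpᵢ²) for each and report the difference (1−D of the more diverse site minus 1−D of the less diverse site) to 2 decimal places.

0.46

Station 1: N=176, proportions 0.1477, 0.017, 0.0341, 0.4034, 0.2443, 0.0114, 0.0909, 0.0511, giving 1−D = 0.7433 (working shown to 4 dp, full precision carried).
Station 2: N=137, proportions 0.0876, 0.0073, 0.0219, 0.8394, 0.0438, giving 1−D = 0.2853.
Difference = |0.7433 − 0.2853| = 0.4580, i.e. 0.46 to 2 decimal places.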